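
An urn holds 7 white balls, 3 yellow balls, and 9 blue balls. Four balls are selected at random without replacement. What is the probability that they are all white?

35/3876

P(every draw is white) = 7/19 × 6/18 × 5/17 × 4/16 = 840/93024 = 35/3876.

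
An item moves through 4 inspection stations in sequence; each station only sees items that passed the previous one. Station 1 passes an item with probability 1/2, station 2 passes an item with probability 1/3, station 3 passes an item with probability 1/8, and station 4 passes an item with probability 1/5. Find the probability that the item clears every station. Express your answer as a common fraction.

1/240

The events are sequential, so multiply the conditional probabilities:
P = 1/2 × 1/3 × 1/8 × 1/5 = 1/240.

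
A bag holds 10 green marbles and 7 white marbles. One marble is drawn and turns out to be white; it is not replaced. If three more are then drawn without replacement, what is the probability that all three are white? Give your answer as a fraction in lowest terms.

1/28

With the first marble removed, 6 white remain out of 16.
P = 6/16 × 5/15 × 4/14 = 120/3360 = 1/28.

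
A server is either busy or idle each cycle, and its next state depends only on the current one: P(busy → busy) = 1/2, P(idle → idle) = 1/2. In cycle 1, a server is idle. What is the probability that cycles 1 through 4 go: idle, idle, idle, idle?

1/8

Cycle 1 is given. For each transition, use the conditional probability from the current state:
P(idle | idle) = 1/2; P(idle | idle) = 1/2; P(idle | idle) = 1/2.
P = 1/2 × 1/2 × 1/2 = 1/8.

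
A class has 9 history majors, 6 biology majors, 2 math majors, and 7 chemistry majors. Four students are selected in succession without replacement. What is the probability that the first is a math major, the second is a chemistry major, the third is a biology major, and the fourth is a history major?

Each draw changes the counts, so multiply the conditional probabilities along the sequence:
P = 2/24 × 7/23 × 6/22 × 9/21 = 756/255024 = 3/1012.

3/1012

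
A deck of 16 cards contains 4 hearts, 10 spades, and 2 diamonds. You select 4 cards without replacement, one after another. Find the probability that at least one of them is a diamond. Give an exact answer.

9/20

P(no diamonds) = 14/16 × 13/15 × 12/14 × 11/13 = 24024/43680 = 11/20.
P(at least one) = 1 − 11/20 = 9/20.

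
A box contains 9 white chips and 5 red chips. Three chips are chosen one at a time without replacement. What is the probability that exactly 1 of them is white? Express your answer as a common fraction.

45/182

One ordering (white drawn first) has probability 9/14 × 5/13 × 4/12 = 180/2184 = 15/182.
There are C(3,1) = 3 such orderings, each equally likely, so P = 3 × 15/182 = 45/182.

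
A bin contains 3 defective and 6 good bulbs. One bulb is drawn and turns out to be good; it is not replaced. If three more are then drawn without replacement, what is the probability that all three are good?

With the first bulb removed, 5 good remain out of 8.
P = 5/8 × 4/7 × 3/6 = 60/336 = 5/28.

5/28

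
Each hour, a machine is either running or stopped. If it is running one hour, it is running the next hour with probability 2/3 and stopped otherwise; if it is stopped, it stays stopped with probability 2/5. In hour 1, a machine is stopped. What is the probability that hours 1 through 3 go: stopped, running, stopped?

1/5

Hour 1 is given. For each transition, use the conditional probability from the current state:
P(running | stopped) = 3/5; P(stopped | running) = 1/3.
P = 3/5 × 1/3 = 3/15 = 1/5.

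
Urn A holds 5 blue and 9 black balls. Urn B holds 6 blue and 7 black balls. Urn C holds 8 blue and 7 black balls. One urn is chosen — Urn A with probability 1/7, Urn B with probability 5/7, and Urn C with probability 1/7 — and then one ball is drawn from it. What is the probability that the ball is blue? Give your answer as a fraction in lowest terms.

8731/19110

From Urn A: P(blue) = 5/14.
From Urn B: P(blue) = 6/13.
From Urn C: P(blue) = 8/15.
Total probability = (1/7)(5/14) + (5/7)(6/13) + (1/7)(8/15) = 8731/19110.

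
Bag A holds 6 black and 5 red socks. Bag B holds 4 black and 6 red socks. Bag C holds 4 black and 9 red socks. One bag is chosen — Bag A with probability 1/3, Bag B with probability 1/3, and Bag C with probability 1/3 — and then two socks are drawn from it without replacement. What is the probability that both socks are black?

From Bag A: P(both black) = (6/11)(5/10) = 3/11.
From Bag B: P(both black) = (4/10)(3/9) = 2/15.
From Bag C: P(both black) = (4/13)(3/12) = 1/13.
Total probability = (1/3)(3/11) + (1/3)(2/15) + (1/3)(1/13) = 1036/6435.

1036/6435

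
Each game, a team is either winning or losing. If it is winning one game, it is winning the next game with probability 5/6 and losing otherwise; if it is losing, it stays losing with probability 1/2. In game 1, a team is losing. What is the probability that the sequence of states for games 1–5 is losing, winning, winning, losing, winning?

Game 1 is given. For each transition, use the conditional probability from the current state:
P(winning | losing) = 1/2; P(winning | winning) = 5/6; P(losing | winning) = 1/6; P(winning | losing) = 1/2.
P = 1/2 × 5/6 × 1/6 × 1/2 = 5/144.

5/144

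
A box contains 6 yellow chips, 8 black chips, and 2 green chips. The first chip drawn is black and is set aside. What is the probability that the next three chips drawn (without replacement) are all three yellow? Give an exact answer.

4/91

With the first chip removed, 6 yellow remain out of 15.
P = 6/15 × 5/14 × 4/13 = 120/2730 = 4/91.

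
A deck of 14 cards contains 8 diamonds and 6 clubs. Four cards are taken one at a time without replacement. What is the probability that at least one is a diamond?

986/1001

P(no diamonds) = 6/14 × 5/13 × 4/12 × 3/11 = 360/24024 = 15/1001.
P(at least one) = 1 − 15/1001 = 986/1001.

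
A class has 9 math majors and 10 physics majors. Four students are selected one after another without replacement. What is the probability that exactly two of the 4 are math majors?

135/323

One ordering (math majors drawn first) has probability 9/19 × 8/18 × 10/17 × 9/16 = 6480/93024 = 45/646.
There are C(4,2) = 6 such orderings, each equally likely, so P = 6 × 45/646 = 135/323.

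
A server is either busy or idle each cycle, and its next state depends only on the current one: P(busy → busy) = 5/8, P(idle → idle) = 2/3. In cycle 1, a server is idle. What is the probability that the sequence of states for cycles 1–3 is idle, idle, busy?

Cycle 1 is given. For each transition, use the conditional probability from the current state:
P(idle | idle) = 2/3; P(busy | idle) = 1/3.
P = 2/3 × 1/3 = 2/9.

2/9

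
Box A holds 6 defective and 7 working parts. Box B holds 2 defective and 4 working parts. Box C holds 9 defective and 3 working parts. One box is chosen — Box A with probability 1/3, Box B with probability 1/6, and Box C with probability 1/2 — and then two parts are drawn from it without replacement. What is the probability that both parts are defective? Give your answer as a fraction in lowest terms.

From Box A: P(both defective) = (6/13)(5/12) = 5/26.
From Box B: P(both defective) = (2/6)(1/5) = 1/15.
From Box C: P(both defective) = (9/12)(8/11) = 6/11.
Total probability = (1/3)(5/26) + (1/6)(1/15) + (1/2)(6/11) = 2239/6435.

2239/6435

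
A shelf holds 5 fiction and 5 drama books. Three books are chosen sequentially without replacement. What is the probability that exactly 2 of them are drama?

5/12

One ordering (drama drawn first) has probability 5/10 × 4/9 × 5/8 = 100/720 = 5/36.
There are C(3,2) = 3 such orderings, each equally likely, so P = 3 × 5/36 = 5/12.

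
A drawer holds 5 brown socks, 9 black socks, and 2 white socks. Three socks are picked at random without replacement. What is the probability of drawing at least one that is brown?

P(no brown) = 11/16 × 10/15 × 9/14 = 990/3360 = 33/112.
P(at least one) = 1 − 33/112 = 79/112.

79/112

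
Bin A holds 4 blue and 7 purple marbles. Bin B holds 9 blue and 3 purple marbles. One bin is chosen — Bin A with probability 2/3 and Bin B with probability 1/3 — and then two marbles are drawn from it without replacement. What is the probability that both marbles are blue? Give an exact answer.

From Bin A: P(both blue) = (4/11)(3/10) = 6/55.
From Bin B: P(both blue) = (9/12)(8/11) = 6/11.
Total probability = (2/3)(6/55) + (1/3)(6/11) = 14/55.

14/55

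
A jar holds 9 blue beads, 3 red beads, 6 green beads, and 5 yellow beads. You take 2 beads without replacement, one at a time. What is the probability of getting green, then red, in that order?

Each draw changes the counts, so multiply the conditional probabilities along the sequence:
P = 6/23 × 3/22 = 18/506 = 9/253.

9/253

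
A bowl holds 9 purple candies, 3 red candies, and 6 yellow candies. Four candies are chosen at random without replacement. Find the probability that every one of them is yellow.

P = 6/18 × 5/17 × 4/16 × 3/15 = 360/73440 = 1/204.

1/204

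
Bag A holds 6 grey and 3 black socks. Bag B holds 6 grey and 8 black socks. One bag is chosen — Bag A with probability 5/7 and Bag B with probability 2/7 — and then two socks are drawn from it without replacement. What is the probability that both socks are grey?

From Bag A: P(both grey) = (6/9)(5/8) = 5/12.
From Bag B: P(both grey) = (6/14)(5/13) = 15/91.
Total probability = (5/7)(5/12) + (2/7)(15/91) = 2635/7644.

2635/7644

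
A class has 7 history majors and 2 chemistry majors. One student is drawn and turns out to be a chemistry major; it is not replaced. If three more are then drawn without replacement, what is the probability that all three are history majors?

With the first student removed, 7 history majors remain out of 8.
P = 7/8 × 6/7 × 5/6 = 210/336 = 5/8.

5/8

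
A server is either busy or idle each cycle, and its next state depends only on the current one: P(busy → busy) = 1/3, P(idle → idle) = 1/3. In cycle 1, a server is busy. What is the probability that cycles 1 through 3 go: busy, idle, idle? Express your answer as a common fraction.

2/9

Cycle 1 is given. For each transition, use the conditional probability from the current state:
P(idle | busy) = 2/3; P(idle | idle) = 1/3.
P = 2/3 × 1/3 = 2/9.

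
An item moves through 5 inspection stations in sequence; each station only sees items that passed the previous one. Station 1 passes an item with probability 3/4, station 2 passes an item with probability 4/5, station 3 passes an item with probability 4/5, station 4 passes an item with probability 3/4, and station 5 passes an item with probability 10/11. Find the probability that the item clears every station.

18/55

The events are sequential, so multiply the conditional probabilities:
P = 3/4 × 4/5 × 4/5 × 3/4 × 10/11 = 1440/4400 = 18/55.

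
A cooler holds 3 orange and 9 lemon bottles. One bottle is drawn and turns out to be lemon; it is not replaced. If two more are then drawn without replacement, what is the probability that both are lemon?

With the first bottle removed, 8 lemon remain out of 11.
P = 8/11 × 7/10 = 56/110 = 28/55.

28/55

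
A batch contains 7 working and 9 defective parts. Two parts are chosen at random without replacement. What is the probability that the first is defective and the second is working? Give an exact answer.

Each draw changes the counts, so multiply the conditional probabilities along the sequence:
P = 9/16 × 7/15 = 63/240 = 21/80.

21/80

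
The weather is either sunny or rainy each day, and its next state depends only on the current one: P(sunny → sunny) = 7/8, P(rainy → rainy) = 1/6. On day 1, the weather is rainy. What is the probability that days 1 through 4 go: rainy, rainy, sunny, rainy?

5/288

Day 1 is given. For each transition, use the conditional probability from the current state:
P(rainy | rainy) = 1/6; P(sunny | rainy) = 5/6; P(rainy | sunny) = 1/8.
P = 1/6 × 5/6 × 1/8 = 5/288.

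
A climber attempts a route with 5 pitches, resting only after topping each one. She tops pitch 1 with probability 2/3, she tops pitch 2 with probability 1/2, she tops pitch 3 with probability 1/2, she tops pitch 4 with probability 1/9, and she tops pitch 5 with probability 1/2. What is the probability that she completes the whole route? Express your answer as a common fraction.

The events are sequential, so multiply the conditional probabilities:
P = 2/3 × 1/2 × 1/2 × 1/9 × 1/2 = 2/216 = 1/108.

1/108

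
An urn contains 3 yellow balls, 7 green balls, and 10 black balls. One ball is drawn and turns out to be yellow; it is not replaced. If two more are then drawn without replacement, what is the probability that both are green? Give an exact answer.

7/57

After the first draw, 7 of the remaining 19 balls are green.
P = 7/19 × 6/18 = 42/342 = 7/57.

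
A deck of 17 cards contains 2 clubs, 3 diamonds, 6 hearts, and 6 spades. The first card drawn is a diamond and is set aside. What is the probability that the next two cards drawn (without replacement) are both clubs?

After the first draw, 2 of the remaining 16 cards are clubs.
P = 2/16 × 1/15 = 2/240 = 1/120.

1/120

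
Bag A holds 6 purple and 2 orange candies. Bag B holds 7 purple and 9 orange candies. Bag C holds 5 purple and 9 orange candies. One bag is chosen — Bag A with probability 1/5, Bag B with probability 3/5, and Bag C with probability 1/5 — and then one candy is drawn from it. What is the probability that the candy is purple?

271/560

From Bag A: P(purple) = 6/8.
From Bag B: P(purple) = 7/16.
From Bag C: P(purple) = 5/14.
Total probability = (1/5)(6/8) + (3/5)(7/16) + (1/5)(5/14) = 271/560.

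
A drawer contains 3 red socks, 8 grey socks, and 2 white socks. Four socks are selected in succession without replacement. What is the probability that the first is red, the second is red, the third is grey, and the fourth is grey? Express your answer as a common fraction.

Each draw changes the counts, so multiply the conditional probabilities along the sequence:
P = 3/13 × 2/12 × 8/11 × 7/10 = 336/17160 = 14/715.

14/715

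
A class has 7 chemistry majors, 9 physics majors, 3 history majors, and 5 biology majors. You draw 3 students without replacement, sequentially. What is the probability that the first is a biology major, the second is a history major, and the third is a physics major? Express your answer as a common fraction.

Chain rule:
P = 5/24 × 3/23 × 9/22 = 135/12144 = 45/4048.

45/4048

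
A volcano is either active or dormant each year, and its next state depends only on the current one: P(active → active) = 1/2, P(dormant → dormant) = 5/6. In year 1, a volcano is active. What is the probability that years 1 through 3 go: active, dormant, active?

1/12

Year 1 is given. For each transition, use the conditional probability from the current state:
P(dormant | active) = 1/2; P(active | dormant) = 1/6.
P = 1/2 × 1/6 = 1/12.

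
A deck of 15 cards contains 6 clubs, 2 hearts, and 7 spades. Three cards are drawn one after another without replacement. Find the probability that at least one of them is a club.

P(no clubs) = 9/15 × 8/14 × 7/13 = 504/2730 = 12/65.
P(at least one) = 1 − 12/65 = 53/65.

53/65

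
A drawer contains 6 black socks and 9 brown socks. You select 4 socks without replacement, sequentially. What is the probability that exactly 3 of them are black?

One ordering (black drawn first) has probability 6/15 × 5/14 × 4/13 × 9/12 = 1080/32760 = 3/91.
There are C(4,3) = 4 such orderings, each equally likely, so P = 4 × 3/91 = 12/91.

12/91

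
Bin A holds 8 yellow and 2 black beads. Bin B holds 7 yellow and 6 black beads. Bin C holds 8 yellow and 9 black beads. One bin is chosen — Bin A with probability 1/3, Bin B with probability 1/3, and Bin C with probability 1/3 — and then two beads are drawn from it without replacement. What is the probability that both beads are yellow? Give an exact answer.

From Bin A: P(both yellow) = (8/10)(7/9) = 28/45.
From Bin B: P(both yellow) = (7/13)(6/12) = 7/26.
From Bin C: P(both yellow) = (8/17)(7/16) = 7/34.
Total probability = (1/3)(28/45) + (1/3)(7/26) + (1/3)(7/34) = 10913/29835.

10913/29835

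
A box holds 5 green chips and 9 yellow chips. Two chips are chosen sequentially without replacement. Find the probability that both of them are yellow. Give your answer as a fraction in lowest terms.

36/91

P(every draw is yellow) = 9/14 × 8/13 = 72/182 = 36/91.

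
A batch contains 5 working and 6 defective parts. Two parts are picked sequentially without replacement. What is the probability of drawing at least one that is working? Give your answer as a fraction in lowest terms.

P(no working) = 6/11 × 5/10 = 30/110 = 3/11.
P(at least one) = 1 − 3/11 = 8/11.

8/11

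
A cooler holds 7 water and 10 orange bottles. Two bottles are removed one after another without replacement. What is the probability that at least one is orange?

115/136

P(no orange) = 7/17 × 6/16 = 42/272 = 21/136.
P(at least one) = 1 − 21/136 = 115/136.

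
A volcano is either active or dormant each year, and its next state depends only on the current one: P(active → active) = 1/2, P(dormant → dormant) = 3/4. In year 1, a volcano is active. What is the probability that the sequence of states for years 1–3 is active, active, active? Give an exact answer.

Year 1 is given. For each transition, use the conditional probability from the current state:
P(active | active) = 1/2; P(active | active) = 1/2.
P = 1/2 × 1/2 = 1/4.

1/4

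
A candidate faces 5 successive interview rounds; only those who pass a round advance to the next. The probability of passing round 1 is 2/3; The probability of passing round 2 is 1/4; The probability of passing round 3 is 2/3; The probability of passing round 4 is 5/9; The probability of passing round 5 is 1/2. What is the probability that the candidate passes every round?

5/162

Each stage is reached only if all earlier stages succeed, so
P = 2/3 × 1/4 × 2/3 × 5/9 × 1/2 = 20/648 = 5/162.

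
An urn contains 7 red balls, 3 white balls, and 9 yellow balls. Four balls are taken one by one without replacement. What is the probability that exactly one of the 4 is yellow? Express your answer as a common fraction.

90/323

One ordering (yellow drawn first) has probability 9/19 × 10/18 × 9/17 × 8/16 = 6480/93024 = 45/646.
There are C(4,1) = 4 such orderings, each equally likely, so P = 4 × 45/646 = 90/323.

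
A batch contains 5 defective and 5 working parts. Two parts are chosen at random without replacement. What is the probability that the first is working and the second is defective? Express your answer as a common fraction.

Each draw changes the counts, so multiply the conditional probabilities along the sequence:
P = 5/10 × 5/9 = 25/90 = 5/18.

5/18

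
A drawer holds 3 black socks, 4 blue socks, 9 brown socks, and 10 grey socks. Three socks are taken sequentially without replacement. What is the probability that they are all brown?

21/650

P(all brown) = 9/26 × 8/25 × 7/24 = 504/15600 = 21/650.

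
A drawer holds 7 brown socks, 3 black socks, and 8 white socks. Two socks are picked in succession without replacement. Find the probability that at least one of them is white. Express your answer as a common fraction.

12/17

P(no white) = 10/18 × 9/17 = 90/306 = 5/17.
P(at least one) = 1 − 5/17 = 12/17.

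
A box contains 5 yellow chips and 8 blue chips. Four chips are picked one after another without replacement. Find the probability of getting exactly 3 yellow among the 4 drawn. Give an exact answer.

One ordering (yellow drawn first) has probability 5/13 × 4/12 × 3/11 × 8/10 = 480/17160 = 4/143.
There are C(4,3) = 4 such orderings, each equally likely, so P = 4 × 4/143 = 16/143.

16/143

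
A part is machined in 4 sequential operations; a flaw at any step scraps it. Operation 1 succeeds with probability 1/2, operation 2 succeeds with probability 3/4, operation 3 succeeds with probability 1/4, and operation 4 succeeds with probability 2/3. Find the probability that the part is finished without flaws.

The events are sequential, so multiply the conditional probabilities:
P = 1/2 × 3/4 × 1/4 × 2/3 = 6/96 = 1/16.

1/16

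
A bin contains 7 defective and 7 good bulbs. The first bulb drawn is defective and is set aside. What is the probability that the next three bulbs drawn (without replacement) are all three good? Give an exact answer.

After the first draw, 7 of the remaining 13 bulbs are good.
P = 7/13 × 6/12 × 5/11 = 210/1716 = 35/286.

35/286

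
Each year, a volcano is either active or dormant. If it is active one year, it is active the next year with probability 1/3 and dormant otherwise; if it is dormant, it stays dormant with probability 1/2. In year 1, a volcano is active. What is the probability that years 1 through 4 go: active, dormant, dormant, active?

Year 1 is given. For each transition, use the conditional probability from the current state:
P(dormant | active) = 2/3; P(dormant | dormant) = 1/2; P(active | dormant) = 1/2.
P = 2/3 × 1/2 × 1/2 = 2/12 = 1/6.

1/6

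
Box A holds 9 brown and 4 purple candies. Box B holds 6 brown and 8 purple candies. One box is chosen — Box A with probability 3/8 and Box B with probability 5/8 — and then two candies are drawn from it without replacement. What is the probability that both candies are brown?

From Box A: P(both brown) = (9/13)(8/12) = 6/13.
From Box B: P(both brown) = (6/14)(5/13) = 15/91.
Total probability = (3/8)(6/13) + (5/8)(15/91) = 201/728.

201/728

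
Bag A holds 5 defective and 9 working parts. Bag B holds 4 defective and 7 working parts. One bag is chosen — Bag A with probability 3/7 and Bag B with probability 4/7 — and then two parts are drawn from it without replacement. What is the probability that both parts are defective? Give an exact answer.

3834/35035

From Bag A: P(both defective) = (5/14)(4/13) = 10/91.
From Bag B: P(both defective) = (4/11)(3/10) = 6/55.
Total probability = (3/7)(10/91) + (4/7)(6/55) = 3834/35035.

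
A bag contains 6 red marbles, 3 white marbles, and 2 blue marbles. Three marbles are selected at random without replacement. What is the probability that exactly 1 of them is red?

One ordering (red drawn first) has probability 6/11 × 5/10 × 4/9 = 120/990 = 4/33.
There are C(3,1) = 3 such orderings, each equally likely, so P = 3 × 4/33 = 4/11.

4/11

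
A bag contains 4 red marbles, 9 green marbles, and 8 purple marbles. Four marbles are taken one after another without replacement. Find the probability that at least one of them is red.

103/171

P(no red) = 17/21 × 16/20 × 15/19 × 14/18 = 57120/143640 = 68/171.
P(at least one) = 1 − 68/171 = 103/171.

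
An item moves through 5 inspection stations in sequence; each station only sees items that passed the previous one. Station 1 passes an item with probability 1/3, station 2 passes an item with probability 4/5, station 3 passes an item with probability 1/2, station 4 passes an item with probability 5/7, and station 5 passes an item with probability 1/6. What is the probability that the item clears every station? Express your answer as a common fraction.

1/63

Each stage is reached only if all earlier stages succeed, so
P = 1/3 × 4/5 × 1/2 × 5/7 × 1/6 = 20/1260 = 1/63.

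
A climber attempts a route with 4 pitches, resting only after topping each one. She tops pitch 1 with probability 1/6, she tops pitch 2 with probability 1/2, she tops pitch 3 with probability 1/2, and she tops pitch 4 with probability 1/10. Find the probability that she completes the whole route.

The events are sequential, so multiply the conditional probabilities:
P = 1/6 × 1/2 × 1/2 × 1/10 = 1/240.

1/240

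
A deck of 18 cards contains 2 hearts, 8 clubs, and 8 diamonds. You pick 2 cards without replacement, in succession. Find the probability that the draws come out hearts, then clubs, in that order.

Each draw changes the counts, so multiply the conditional probabilities along the sequence:
P = 2/18 × 8/17 = 16/306 = 8/153.

8/153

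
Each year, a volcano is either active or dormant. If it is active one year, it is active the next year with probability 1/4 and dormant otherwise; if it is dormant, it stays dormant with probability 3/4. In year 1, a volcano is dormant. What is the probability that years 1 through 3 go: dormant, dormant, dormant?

Year 1 is given. For each transition, use the conditional probability from the current state:
P(dormant | dormant) = 3/4; P(dormant | dormant) = 3/4.
P = 3/4 × 3/4 = 9/16.

9/16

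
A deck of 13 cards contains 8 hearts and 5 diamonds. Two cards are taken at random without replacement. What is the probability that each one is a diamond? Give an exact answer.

P = 5/13 × 4/12 = 20/156 = 5/39.

5/39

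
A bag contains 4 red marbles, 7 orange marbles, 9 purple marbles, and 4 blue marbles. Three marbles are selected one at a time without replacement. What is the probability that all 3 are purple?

21/506

P = 9/24 × 8/23 × 7/22 = 504/12144 = 21/506.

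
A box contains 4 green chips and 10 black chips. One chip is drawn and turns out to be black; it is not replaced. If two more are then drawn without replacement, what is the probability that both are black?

With the first chip removed, 9 black remain out of 13.
P = 9/13 × 8/12 = 72/156 = 6/13.

6/13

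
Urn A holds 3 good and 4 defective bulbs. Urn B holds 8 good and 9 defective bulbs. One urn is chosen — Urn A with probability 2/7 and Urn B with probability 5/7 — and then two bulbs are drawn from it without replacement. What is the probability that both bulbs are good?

313/1666

From Urn A: P(both good) = (3/7)(2/6) = 1/7.
From Urn B: P(both good) = (8/17)(7/16) = 7/34.
Total probability = (2/7)(1/7) + (5/7)(7/34) = 313/1666.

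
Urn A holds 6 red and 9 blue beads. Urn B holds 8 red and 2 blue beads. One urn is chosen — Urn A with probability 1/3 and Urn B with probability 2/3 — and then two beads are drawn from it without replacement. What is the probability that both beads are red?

437/945

From Urn A: P(both red) = (6/15)(5/14) = 1/7.
From Urn B: P(both red) = (8/10)(7/9) = 28/45.
Total probability = (1/3)(1/7) + (2/3)(28/45) = 437/945.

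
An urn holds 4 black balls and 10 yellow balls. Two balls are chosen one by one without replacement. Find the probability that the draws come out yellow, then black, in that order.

Chain rule:
P = 10/14 × 4/13 = 40/182 = 20/91.

20/91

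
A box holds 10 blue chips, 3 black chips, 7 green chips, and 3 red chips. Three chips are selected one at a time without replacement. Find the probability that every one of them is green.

5/253

P(all green) = 7/23 × 6/22 × 5/21 = 210/10626 = 5/253.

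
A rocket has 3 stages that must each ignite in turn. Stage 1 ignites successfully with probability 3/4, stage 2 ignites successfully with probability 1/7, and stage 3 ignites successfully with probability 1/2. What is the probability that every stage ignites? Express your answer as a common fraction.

Multiplying along the chain,
P = 3/4 × 1/7 × 1/2 = 3/56.

3/56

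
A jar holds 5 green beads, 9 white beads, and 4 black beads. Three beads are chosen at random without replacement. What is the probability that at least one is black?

113/204

P(no black) = 14/18 × 13/17 × 12/16 = 2184/4896 = 91/204.
P(at least one) = 1 − 91/204 = 113/204.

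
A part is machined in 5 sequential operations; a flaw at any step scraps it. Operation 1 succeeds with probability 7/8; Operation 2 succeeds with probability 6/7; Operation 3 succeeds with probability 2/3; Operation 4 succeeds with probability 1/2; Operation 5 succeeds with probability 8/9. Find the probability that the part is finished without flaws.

Each stage is reached only if all earlier stages succeed, so
P = 7/8 × 6/7 × 2/3 × 1/2 × 8/9 = 672/3024 = 2/9.

2/9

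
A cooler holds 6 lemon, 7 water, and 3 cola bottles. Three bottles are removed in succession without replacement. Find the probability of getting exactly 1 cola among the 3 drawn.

117/280

One ordering (cola drawn first) has probability 3/16 × 13/15 × 12/14 = 468/3360 = 39/280.
There are C(3,1) = 3 such orderings, each equally likely, so P = 3 × 39/280 = 117/280.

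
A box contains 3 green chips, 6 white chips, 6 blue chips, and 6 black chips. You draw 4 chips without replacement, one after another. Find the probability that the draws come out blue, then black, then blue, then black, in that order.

5/798

Chain rule:
P = 6/21 × 6/20 × 5/19 × 5/18 = 900/143640 = 5/798.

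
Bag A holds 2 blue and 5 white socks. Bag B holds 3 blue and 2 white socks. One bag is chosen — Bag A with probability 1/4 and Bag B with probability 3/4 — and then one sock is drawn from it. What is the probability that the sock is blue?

From Bag A: P(blue) = 2/7.
From Bag B: P(blue) = 3/5.
Total probability = (1/4)(2/7) + (3/4)(3/5) = 73/140.

73/140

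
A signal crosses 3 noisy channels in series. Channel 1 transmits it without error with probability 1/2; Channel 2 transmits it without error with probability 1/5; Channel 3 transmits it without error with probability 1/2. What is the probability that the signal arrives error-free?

Each stage is reached only if all earlier stages succeed, so
P = 1/2 × 1/5 × 1/2 = 1/20.

1/20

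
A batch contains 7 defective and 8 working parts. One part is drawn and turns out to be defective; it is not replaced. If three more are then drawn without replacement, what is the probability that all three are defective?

After the first draw, 6 of the remaining 14 parts are defective.
P = 6/14 × 5/13 × 4/12 = 120/2184 = 5/91.

5/91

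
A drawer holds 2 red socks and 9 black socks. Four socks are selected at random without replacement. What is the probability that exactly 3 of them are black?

28/55

One ordering (black drawn first) has probability 9/11 × 8/10 × 7/9 × 2/8 = 1008/7920 = 7/55.
There are C(4,3) = 4 such orderings, each equally likely, so P = 4 × 7/55 = 28/55.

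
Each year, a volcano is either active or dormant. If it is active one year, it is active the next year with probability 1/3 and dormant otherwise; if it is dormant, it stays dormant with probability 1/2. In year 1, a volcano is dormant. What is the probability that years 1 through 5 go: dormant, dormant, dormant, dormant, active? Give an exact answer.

Year 1 is given. For each transition, use the conditional probability from the current state:
P(dormant | dormant) = 1/2; P(dormant | dormant) = 1/2; P(dormant | dormant) = 1/2; P(active | dormant) = 1/2.
P = 1/2 × 1/2 × 1/2 × 1/2 = 1/16.

1/16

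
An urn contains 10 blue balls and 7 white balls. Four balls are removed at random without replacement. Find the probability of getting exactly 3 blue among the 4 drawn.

6/17

One ordering (blue drawn first) has probability 10/17 × 9/16 × 8/15 × 7/14 = 5040/57120 = 3/34.
There are C(4,3) = 4 such orderings, each equally likely, so P = 4 × 3/34 = 6/17.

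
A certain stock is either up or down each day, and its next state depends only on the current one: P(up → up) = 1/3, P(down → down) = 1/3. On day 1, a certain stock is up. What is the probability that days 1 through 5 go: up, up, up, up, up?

Day 1 is given. For each transition, use the conditional probability from the current state:
P(up | up) = 1/3; P(up | up) = 1/3; P(up | up) = 1/3; P(up | up) = 1/3.
P = 1/3 × 1/3 × 1/3 × 1/3 = 1/81.

1/81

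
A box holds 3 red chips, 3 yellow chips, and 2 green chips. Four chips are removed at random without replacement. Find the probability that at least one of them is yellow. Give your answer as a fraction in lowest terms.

13/14

P(no yellow) = 5/8 × 4/7 × 3/6 × 2/5 = 120/1680 = 1/14.
P(at least one) = 1 − 1/14 = 13/14.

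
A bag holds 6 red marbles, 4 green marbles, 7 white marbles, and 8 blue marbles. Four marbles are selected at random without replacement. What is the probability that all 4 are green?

P(every draw is green) = 4/25 × 3/24 × 2/23 × 1/22 = 24/303600 = 1/12650.

1/12650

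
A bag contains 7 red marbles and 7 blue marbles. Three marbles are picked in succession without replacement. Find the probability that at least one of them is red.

47/52

P(no red) = 7/14 × 6/13 × 5/12 = 210/2184 = 5/52.
P(at least one) = 1 − 5/52 = 47/52.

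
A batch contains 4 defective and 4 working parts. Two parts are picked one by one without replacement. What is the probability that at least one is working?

P(no working) = 4/8 × 3/7 = 12/56 = 3/14.
P(at least one) = 1 − 3/14 = 11/14.

11/14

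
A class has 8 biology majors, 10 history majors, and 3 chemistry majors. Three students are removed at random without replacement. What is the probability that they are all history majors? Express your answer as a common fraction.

P(all history majors) = 10/21 × 9/20 × 8/19 = 720/7980 = 12/133.

12/133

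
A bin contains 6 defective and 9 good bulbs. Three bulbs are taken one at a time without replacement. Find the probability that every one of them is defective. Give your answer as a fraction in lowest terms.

4/91

P(all defective) = 6/15 × 5/14 × 4/13 = 120/2730 = 4/91.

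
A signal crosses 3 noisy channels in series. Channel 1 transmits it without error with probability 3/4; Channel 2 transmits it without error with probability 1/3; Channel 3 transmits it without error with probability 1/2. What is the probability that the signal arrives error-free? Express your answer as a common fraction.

Multiplying along the chain,
P = 3/4 × 1/3 × 1/2 = 3/24 = 1/8.

1/8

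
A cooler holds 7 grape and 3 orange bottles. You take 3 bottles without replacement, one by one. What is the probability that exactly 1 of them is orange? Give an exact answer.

21/40

One ordering (orange drawn first) has probability 3/10 × 7/9 × 6/8 = 126/720 = 7/40.
There are C(3,1) = 3 such orderings, each equally likely, so P = 3 × 7/40 = 21/40.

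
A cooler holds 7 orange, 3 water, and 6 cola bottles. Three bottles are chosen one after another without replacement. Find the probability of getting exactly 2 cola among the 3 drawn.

15/56

One ordering (cola drawn first) has probability 6/16 × 5/15 × 10/14 = 300/3360 = 5/56.
There are C(3,2) = 3 such orderings, each equally likely, so P = 3 × 5/56 = 15/56.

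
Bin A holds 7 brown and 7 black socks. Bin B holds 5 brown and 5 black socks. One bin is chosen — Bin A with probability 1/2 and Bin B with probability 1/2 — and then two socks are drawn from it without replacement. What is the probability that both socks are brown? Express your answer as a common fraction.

From Bin A: P(both brown) = (7/14)(6/13) = 3/13.
From Bin B: P(both brown) = (5/10)(4/9) = 2/9.
Total probability = (1/2)(3/13) + (1/2)(2/9) = 53/234.

53/234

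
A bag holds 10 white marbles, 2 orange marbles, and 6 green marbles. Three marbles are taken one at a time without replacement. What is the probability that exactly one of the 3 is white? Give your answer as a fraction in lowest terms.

35/102

One ordering (white drawn first) has probability 10/18 × 8/17 × 7/16 = 560/4896 = 35/306.
There are C(3,1) = 3 such orderings, each equally likely, so P = 3 × 35/306 = 35/102.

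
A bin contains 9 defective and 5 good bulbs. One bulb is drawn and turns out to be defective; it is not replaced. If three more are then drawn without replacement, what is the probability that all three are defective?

With the first bulb removed, 8 defective remain out of 13.
P = 8/13 × 7/12 × 6/11 = 336/1716 = 28/143.

28/143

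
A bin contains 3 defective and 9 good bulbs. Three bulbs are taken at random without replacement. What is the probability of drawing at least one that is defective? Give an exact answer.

P(no defective) = 9/12 × 8/11 × 7/10 = 504/1320 = 21/55.
P(at least one) = 1 − 21/55 = 34/55.

34/55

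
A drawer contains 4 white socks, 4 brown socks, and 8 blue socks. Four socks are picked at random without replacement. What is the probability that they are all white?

1/1820

P(every draw is white) = 4/16 × 3/15 × 2/14 × 1/13 = 24/43680 = 1/1820.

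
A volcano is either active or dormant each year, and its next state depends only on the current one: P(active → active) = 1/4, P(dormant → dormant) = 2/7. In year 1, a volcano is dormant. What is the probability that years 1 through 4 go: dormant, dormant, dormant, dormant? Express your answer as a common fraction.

Year 1 is given. For each transition, use the conditional probability from the current state:
P(dormant | dormant) = 2/7; P(dormant | dormant) = 2/7; P(dormant | dormant) = 2/7.
P = 2/7 × 2/7 × 2/7 = 8/343.

8/343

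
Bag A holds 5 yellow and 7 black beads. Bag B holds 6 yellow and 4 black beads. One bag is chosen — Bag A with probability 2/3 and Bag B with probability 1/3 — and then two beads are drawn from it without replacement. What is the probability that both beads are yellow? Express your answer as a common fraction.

From Bag A: P(both yellow) = (5/12)(4/11) = 5/33.
From Bag B: P(both yellow) = (6/10)(5/9) = 1/3.
Total probability = (2/3)(5/33) + (1/3)(1/3) = 7/33.

7/33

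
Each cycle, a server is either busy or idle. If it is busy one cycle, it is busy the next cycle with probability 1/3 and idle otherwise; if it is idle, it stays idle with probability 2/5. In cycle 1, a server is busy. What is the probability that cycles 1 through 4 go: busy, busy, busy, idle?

Cycle 1 is given. For each transition, use the conditional probability from the current state:
P(busy | busy) = 1/3; P(busy | busy) = 1/3; P(idle | busy) = 2/3.
P = 1/3 × 1/3 × 2/3 = 2/27.

2/27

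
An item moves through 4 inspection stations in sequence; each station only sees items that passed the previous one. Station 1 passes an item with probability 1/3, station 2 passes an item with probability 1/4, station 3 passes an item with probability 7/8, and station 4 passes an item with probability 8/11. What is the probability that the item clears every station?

The events are sequential, so multiply the conditional probabilities:
P = 1/3 × 1/4 × 7/8 × 8/11 = 56/1056 = 7/132.

7/132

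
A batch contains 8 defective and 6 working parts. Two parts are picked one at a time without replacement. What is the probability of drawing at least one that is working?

9/13

P(no working) = 8/14 × 7/13 = 56/182 = 4/13.
P(at least one) = 1 − 4/13 = 9/13.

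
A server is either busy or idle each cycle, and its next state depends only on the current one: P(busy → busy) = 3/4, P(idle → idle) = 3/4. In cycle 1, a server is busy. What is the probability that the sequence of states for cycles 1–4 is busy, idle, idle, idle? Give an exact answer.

Cycle 1 is given. For each transition, use the conditional probability from the current state:
P(idle | busy) = 1/4; P(idle | idle) = 3/4; P(idle | idle) = 3/4.
P = 1/4 × 3/4 × 3/4 = 9/64.

9/64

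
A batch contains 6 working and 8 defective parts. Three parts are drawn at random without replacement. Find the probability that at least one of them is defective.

86/91

P(no defective) = 6/14 × 5/13 × 4/12 = 120/2184 = 5/91.
P(at least one) = 1 − 5/91 = 86/91.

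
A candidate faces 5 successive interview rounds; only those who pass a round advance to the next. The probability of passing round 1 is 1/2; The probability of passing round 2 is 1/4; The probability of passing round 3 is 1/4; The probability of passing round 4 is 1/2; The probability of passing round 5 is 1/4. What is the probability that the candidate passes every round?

Multiplying along the chain,
P = 1/2 × 1/4 × 1/4 × 1/2 × 1/4 = 1/256.

1/256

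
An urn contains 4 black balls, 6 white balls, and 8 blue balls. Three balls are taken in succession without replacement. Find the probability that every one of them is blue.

7/102

P = 8/18 × 7/17 × 6/16 = 336/4896 = 7/102.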